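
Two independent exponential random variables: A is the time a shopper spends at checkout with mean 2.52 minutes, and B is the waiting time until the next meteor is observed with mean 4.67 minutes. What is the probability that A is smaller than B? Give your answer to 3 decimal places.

λ_1 = 1/2.52 = 0.396825, λ_2 = 1/4.67 = 0.214133.
For independent exponentials, P(A < B) = λ_1/(λ_1+λ_2) = 0.396825/0.610958 ≈ 0.650.

0.650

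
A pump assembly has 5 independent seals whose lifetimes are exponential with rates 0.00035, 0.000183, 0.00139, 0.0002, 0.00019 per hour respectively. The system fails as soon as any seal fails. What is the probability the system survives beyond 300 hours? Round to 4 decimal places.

The time to first failure is exponential with rate Σλ = 0.00035 + 0.000183 + 0.00139 + 0.0002 + 0.00019 = 0.002313.
P(min > 300) = e^(−0.002313·300) = e^(−0.6939) ≈ 0.4996.

0.4996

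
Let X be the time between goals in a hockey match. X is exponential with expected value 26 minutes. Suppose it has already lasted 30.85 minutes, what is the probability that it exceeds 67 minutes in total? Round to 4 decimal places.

The rate is λ = 1/26 = 0.0384615 per minute.
P(X > s+t | X > s) = e^(−λ(s+t))/e^(−λs) = e^(−λt), independent of s = 30.85.
P(X > 36.15) = e^(−1.3904) ≈ 0.2490.

0.2490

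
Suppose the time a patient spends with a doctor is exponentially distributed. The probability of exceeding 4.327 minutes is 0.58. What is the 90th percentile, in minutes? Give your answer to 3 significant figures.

e^(−λ·4.327) = 0.58 ⇒ λ = −ln(0.58)/4.327 = 0.12589.
90th percentile: 1 − e^(−λt) = 0.9, t = −ln(0.1)/λ = 18.2904 minutes.

18.3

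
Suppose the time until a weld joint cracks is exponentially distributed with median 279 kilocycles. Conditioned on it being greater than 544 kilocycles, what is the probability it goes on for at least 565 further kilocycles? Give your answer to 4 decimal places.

For an exponential, median = ln(2)/λ, so λ = ln 2 / 279 = 0.0024844 per kilocycle.
P(X > s+t | X > s) = e^(−λ(s+t))/e^(−λs) = e^(−λt), independent of s = 544.
P(X > 565) = e^(−1.4037) ≈ 0.2457.

0.2457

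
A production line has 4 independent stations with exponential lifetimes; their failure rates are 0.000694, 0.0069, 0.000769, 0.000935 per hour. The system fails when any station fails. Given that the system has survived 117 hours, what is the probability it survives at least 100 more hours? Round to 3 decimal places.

Time to first failure ~ Exp(Σλ) with Σλ = 0.009298.
By memorylessness, P(T > 117+100 | T > 117) = P(T > 100) = e^(−0.009298·100) ≈ 0.395.

0.395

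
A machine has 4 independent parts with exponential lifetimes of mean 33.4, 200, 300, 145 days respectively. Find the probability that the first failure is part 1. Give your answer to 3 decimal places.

Rates: λ_i = 1/mean_i → 0.0299401, 0.005, 0.00333333, 0.00689655; Σλ = 0.04517.
P(part 1 first) = λ_1/Σλ = 0.0299401/0.04517 ≈ 0.663.

0.663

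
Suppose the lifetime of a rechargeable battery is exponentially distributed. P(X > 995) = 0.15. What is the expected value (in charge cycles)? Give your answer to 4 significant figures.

524.5

e^(−λ·995) = 0.15 ⇒ λ = −ln(0.15)/995 = 0.00190665.
Mean = 1/λ = 524.479 charge cycles.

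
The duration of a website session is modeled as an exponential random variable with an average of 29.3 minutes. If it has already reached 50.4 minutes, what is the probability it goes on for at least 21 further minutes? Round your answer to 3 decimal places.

0.488

The rate is λ = 1/29.3 = 0.0341297 per minute.
By the memoryless property, P(X > 50.4+21 | X > 50.4) = P(X > 21).
P(X > 21) = e^(−0.71672) ≈ 0.488.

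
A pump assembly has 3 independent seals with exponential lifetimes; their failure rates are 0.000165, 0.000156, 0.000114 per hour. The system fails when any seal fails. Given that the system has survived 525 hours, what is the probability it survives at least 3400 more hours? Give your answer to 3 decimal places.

Time to first failure ~ Exp(Σλ) with Σλ = 0.000435.
By memorylessness, P(T > 525+3400 | T > 525) = P(T > 3400) = e^(−0.000435·3400) ≈ 0.228.

0.228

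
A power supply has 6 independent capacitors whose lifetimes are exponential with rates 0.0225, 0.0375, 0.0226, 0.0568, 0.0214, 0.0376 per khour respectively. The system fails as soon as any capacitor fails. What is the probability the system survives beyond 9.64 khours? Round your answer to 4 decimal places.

0.1477

The time to first failure is exponential with rate Σλ = 0.0225 + 0.0375 + 0.0226 + 0.0568 + 0.0214 + 0.0376 = 0.1984.
P(min > 9.64) = e^(−0.1984·9.64) = e^(−1.9126) ≈ 0.1477.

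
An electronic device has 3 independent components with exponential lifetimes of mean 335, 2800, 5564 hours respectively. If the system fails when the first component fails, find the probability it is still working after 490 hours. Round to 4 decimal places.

0.1780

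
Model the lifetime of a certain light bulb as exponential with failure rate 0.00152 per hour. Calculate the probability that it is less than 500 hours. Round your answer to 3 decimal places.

P(X ≤ 500) = 1 − e^(−λ·500) = 1 − e^(−0.76) ≈ 0.532.

0.532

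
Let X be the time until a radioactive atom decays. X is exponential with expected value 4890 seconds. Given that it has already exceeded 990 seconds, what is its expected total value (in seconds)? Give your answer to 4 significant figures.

The rate is λ = 1/4890 = 0.000204499 per second.
By memorylessness, E[X | X > 990] = 990 + 1/λ = 990 + 4890 = 5880 seconds.

5880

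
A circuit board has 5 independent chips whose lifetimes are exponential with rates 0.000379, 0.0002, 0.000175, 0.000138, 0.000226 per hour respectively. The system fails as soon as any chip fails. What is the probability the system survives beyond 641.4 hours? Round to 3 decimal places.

0.488

The time to first failure is exponential with rate Σλ = 0.000379 + 0.0002 + 0.000175 + 0.000138 + 0.000226 = 0.001118.
P(min > 641.4) = e^(−0.001118·641.4) = e^(−0.71709) ≈ 0.488.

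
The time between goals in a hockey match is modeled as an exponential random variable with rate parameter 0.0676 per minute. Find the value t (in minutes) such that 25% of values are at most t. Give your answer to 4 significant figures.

Set 1 − e^(−λt) = 0.25, so t = −ln(0.75)/λ = 0.28768/0.0676 ≈ 4.25565 minutes.

4.256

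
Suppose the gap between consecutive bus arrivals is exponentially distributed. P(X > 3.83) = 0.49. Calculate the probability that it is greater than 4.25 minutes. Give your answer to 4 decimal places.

e^(−λ·3.83) = 0.49 ⇒ λ = −ln(0.49)/3.83 = 0.186253.
P(X > 4.25) = e^(−0.186253·4.25) = e^(−0.79158) ≈ 0.4531.

0.4531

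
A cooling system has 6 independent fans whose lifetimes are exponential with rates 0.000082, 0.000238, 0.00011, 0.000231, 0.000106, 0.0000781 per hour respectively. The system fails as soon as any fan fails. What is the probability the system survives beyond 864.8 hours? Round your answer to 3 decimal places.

0.482

The time to first failure is exponential with rate Σλ = 0.000082 + 0.000238 + 0.00011 + 0.000231 + 0.000106 + 0.0000781 = 0.0008451.
P(min > 864.8) = e^(−0.0008451·864.8) = e^(−0.73084) ≈ 0.482.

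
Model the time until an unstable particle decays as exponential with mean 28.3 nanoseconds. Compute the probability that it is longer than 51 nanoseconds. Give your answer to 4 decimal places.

0.1649

The rate is λ = 1/28.3 = 0.0353357 per nanosecond.
P(X > 51) = e^(−λ·51) = e^(−1.8021) ≈ 0.1649.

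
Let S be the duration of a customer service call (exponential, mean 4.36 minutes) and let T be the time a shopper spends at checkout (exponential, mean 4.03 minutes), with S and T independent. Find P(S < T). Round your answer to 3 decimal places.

0.480

λ_1 = 1/4.36 = 0.229358, λ_2 = 1/4.03 = 0.248139.
For independent exponentials, P(S < T) = λ_1/(λ_1+λ_2) = 0.229358/0.477497 ≈ 0.480.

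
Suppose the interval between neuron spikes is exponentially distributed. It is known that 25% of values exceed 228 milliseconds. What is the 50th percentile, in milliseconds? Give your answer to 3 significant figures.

114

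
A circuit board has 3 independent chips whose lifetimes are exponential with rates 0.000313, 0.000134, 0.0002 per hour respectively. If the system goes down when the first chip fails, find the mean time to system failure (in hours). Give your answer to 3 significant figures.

1550

The time to first failure is exponential with rate Σλ = 0.000313 + 0.000134 + 0.0002 = 0.000647.
E[min] = 1/Σλ = 1/0.000647 = 1545.6 hours.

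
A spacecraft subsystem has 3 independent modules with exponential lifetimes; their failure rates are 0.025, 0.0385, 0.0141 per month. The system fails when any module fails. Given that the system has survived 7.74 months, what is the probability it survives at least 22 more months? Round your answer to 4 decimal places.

Time to first failure ~ Exp(Σλ) with Σλ = 0.0776.
By memorylessness, P(T > 7.74+22 | T > 7.74) = P(T > 22) = e^(−0.0776·22) ≈ 0.1814.

0.1814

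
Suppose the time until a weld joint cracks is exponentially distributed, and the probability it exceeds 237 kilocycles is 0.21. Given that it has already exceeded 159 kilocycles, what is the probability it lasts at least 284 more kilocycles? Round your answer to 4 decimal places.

0.1541

From e^(−λ·237) = 0.21, λ = −ln(0.21)/237 = 0.00658501.
Memoryless: P(X > 159+284 | X > 159) = P(X > 284) = e^(−0.00658501·284) ≈ 0.1541.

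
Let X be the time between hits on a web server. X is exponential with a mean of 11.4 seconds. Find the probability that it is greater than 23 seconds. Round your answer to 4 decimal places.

0.1330

The rate is λ = 1/11.4 = 0.0877193 per second.
P(X > 23) = e^(−λ·23) = e^(−2.0175) ≈ 0.1330.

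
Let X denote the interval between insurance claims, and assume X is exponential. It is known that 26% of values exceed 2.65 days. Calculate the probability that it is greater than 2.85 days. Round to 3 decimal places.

0.235

e^(−λ·2.65) = 0.26 ⇒ λ = −ln(0.26)/2.65 = 0.50833.
P(X > 2.85) = e^(−0.50833·2.85) = e^(−1.4487) ≈ 0.235.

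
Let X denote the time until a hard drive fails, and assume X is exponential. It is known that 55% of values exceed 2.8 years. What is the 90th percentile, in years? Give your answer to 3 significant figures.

e^(−λ·2.8) = 0.55 ⇒ λ = −ln(0.55)/2.8 = 0.213513.
90th percentile: 1 − e^(−λt) = 0.9, t = −ln(0.1)/λ = 10.7843 years.

10.8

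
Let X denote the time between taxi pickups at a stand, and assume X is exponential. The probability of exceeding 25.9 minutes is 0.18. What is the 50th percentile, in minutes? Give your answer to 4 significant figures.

10.47

e^(−λ·25.9) = 0.18 ⇒ λ = −ln(0.18)/25.9 = 0.0662084.
50th percentile: 1 − e^(−λt) = 0.5, t = −ln(0.5)/λ = 10.4692 minutes.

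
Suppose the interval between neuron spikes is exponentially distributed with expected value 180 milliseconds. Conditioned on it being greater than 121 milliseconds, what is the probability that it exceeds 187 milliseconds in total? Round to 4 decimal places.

The rate is λ = 1/180 = 0.00555556 per millisecond.
The exponential is memoryless, so the remaining time is again Exp(λ): the condition X > 121 is irrelevant.
P(X > 66) = e^(−0.36667) ≈ 0.6930.

0.6930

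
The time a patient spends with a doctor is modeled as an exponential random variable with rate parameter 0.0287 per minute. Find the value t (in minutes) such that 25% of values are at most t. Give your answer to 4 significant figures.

10.02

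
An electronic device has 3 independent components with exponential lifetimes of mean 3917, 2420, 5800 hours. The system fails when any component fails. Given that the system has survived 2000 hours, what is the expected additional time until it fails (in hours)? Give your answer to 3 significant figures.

First-failure rate Σλ = 1/3917 + 1/2420 + 1/5800 = 0.000840934.
By memorylessness the expected residual is 1/Σλ = 1189.15 hours, regardless of the 2000 already elapsed.

1190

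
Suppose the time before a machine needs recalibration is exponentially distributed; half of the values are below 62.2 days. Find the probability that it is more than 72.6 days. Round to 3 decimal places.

For an exponential, median = ln(2)/λ, so λ = ln 2 / 62.2 = 0.0111438 per day.
P(X > 72.6) = e^(−λ·72.6) = e^(−0.80904) ≈ 0.445.

0.445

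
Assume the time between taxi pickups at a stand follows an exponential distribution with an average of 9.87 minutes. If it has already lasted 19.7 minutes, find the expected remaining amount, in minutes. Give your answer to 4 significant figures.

9.870

The rate is λ = 1/9.87 = 0.101317 per minute.
By memorylessness, the remaining amount past any threshold is again Exp(λ) with mean 1/λ = 9.87 minutes.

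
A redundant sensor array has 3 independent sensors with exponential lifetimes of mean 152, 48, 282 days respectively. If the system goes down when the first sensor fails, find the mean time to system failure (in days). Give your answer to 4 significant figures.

32.30

The first failure time is exponential with rate Σλ_i = 1/152 + 1/48 + 1/282 = 0.0309584 per day.
E[min] = 1/Σλ = 1/0.0309584 = 32.3014 days.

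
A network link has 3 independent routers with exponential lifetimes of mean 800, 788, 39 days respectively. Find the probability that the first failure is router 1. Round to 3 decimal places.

0.044

Rates: λ_i = 1/mean_i → 0.00125, 0.00126904, 0.025641; Σλ = 0.0281601.
P(router 1 first) = λ_1/Σλ = 0.00125/0.0281601 ≈ 0.044.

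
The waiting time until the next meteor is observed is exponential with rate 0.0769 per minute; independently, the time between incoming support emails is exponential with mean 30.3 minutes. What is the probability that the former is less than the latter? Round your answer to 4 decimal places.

0.6997

λ_1 = 0.0769, λ_2 = 1/30.3 = 0.0330033.
For independent exponentials, P(the former < the latter) = λ_1/(λ_1+λ_2) = 0.0769/0.109903 ≈ 0.6997.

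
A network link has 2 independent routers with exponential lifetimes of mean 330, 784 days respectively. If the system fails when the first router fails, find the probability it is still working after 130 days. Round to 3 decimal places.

0.571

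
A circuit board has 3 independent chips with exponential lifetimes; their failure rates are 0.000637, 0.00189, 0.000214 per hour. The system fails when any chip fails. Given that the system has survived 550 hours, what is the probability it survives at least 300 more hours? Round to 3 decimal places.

Time to first failure ~ Exp(Σλ) with Σλ = 0.002741.
By memorylessness, P(T > 550+300 | T > 550) = P(T > 300) = e^(−0.002741·300) ≈ 0.439.

0.439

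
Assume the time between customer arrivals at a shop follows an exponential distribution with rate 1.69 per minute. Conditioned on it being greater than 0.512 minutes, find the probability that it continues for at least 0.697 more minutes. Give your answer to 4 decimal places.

By the memoryless property, P(X > 0.512+0.697 | X > 0.512) = P(X > 0.697).
P(X > 0.697) = e^(−1.1779) ≈ 0.3079.

0.3079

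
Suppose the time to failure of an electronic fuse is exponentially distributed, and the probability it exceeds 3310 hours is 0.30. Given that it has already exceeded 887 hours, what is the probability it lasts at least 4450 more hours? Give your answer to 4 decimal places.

From e^(−λ·3310) = 0.30, λ = −ln(0.30)/3310 = 0.000363738.
Memoryless: P(X > 887+4450 | X > 887) = P(X > 4450) = e^(−0.000363738·4450) ≈ 0.1982.

0.1982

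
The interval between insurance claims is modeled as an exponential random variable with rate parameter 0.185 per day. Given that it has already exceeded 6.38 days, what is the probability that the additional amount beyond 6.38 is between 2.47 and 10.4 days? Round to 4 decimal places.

0.4872

Memoryless: the residual past 6.38 is again Exp(λ).
P(2.47 < residual < 10.4) = e^(−λ·2.47) − e^(−λ·10.4) = 0.63321 − 0.14602 ≈ 0.4872.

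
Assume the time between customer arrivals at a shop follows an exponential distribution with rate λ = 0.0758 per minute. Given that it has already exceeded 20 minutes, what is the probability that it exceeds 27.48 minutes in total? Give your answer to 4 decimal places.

0.5672

The exponential is memoryless, so the remaining time is again Exp(λ): the condition X > 20 is irrelevant.
P(X > 7.48) = e^(−0.56698) ≈ 0.5672.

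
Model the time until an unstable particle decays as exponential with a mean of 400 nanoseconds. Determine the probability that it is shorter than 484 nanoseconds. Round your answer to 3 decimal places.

The rate is λ = 1/400 = 0.0025 per nanosecond.
P(X ≤ 484) = 1 − e^(−λ·484) = 1 − e^(−1.21) ≈ 0.702.

0.702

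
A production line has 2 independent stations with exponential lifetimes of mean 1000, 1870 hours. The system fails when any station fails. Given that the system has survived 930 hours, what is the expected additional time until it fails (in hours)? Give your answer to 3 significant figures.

First-failure rate Σλ = 1/1000 + 1/1870 = 0.00153476.
By memorylessness the expected residual is 1/Σλ = 651.568 hours, regardless of the 930 already elapsed.

652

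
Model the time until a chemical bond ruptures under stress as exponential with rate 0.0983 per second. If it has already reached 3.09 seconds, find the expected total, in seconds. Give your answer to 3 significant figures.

13.3

By memorylessness, E[X | X > 3.09] = 3.09 + 1/λ = 3.09 + 10.1729 = 13.2629 seconds.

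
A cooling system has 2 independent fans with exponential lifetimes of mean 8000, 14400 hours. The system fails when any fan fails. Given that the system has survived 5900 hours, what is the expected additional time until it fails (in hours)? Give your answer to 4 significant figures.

5143

First-failure rate Σλ = 1/8000 + 1/14400 = 0.000194444.
By memorylessness the expected residual is 1/Σλ = 5142.86 hours, regardless of the 5900 already elapsed.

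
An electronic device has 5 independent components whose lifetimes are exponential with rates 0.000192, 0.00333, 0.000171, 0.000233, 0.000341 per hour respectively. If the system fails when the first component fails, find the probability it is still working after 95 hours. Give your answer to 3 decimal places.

0.667

The time to first failure is exponential with rate Σλ = 0.000192 + 0.00333 + 0.000171 + 0.000233 + 0.000341 = 0.004267.
P(min > 95) = e^(−0.004267·95) = e^(−0.40536) ≈ 0.667.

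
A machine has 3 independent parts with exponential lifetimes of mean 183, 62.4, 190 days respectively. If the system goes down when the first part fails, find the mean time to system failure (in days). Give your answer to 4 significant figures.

37.38

The first failure time is exponential with rate Σλ_i = 1/183 + 1/62.4 + 1/190 = 0.0267533 per day.
E[min] = 1/Σλ = 1/0.0267533 = 37.3786 days.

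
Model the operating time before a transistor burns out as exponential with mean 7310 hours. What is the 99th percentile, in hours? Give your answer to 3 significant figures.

The rate is λ = 1/7310 = 0.000136799 per hour.
Set 1 − e^(−λt) = 0.99, so t = −ln(0.01)/λ = 4.6052/0.000136799 ≈ 33663.8 hours.

33700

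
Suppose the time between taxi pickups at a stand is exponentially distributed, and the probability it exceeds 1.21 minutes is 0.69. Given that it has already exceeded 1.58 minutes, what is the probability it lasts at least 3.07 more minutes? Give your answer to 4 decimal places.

From e^(−λ·1.21) = 0.69, λ = −ln(0.69)/1.21 = 0.306664.
Memoryless: P(X > 1.58+3.07 | X > 1.58) = P(X > 3.07) = e^(−0.306664·3.07) ≈ 0.3901.

0.3901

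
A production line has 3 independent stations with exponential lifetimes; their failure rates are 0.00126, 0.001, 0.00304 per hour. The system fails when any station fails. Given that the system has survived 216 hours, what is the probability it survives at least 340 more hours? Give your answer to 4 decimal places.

0.1650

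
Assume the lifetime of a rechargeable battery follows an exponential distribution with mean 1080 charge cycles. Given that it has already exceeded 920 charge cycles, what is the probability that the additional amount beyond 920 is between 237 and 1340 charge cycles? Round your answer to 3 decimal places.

The rate is λ = 1/1080 = 0.000925926 per charge cycle.
Memoryless: the residual past 920 is again Exp(λ).
P(237 < residual < 1340) = e^(−λ·237) − e^(−λ·1340) = 0.80296 − 0.28917 ≈ 0.514.

0.514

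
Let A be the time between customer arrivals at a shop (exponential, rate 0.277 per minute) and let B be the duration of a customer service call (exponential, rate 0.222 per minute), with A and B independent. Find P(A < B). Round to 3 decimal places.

0.555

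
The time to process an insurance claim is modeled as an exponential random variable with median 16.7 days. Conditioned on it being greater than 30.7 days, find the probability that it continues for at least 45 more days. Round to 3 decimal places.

For an exponential, median = ln(2)/λ, so λ = ln 2 / 16.7 = 0.0415058 per day.
The exponential is memoryless, so the remaining time is again Exp(λ): the condition X > 30.7 is irrelevant.
P(X > 45) = e^(−1.8678) ≈ 0.154.

0.154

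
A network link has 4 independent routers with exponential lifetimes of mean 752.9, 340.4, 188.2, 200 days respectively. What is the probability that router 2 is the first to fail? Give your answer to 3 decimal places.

Rates: λ_i = 1/mean_i → 0.0013282, 0.00293772, 0.0053135, 0.005; Σλ = 0.0145794.
P(router 2 first) = λ_2/Σλ = 0.00293772/0.0145794 ≈ 0.201.

0.201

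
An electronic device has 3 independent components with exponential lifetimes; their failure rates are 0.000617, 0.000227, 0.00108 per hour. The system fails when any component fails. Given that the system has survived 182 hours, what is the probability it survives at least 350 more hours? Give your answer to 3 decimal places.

0.510

Time to first failure ~ Exp(Σλ) with Σλ = 0.001924.
By memorylessness, P(T > 182+350 | T > 182) = P(T > 350) = e^(−0.001924·350) ≈ 0.510.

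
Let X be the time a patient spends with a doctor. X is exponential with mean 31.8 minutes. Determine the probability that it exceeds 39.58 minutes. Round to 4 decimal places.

0.2880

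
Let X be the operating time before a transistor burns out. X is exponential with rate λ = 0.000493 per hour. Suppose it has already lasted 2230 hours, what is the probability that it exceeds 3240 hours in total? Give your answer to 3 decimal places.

The exponential is memoryless, so the remaining time is again Exp(λ): the condition X > 2230 is irrelevant.
P(X > 1010) = e^(−0.49793) ≈ 0.608.

0.608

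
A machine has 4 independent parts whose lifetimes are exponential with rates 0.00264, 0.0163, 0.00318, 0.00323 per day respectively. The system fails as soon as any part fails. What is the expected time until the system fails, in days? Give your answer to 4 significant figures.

The time to first failure is exponential with rate Σλ = 0.00264 + 0.0163 + 0.00318 + 0.00323 = 0.02535.
E[min] = 1/Σλ = 1/0.02535 = 39.4477 days.

39.45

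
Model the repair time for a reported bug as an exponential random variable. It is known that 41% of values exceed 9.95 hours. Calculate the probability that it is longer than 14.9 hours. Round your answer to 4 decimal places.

e^(−λ·9.95) = 0.41 ⇒ λ = −ln(0.41)/9.95 = 0.0896079.
P(X > 14.9) = e^(−0.0896079·14.9) = e^(−1.3352) ≈ 0.2631.

0.2631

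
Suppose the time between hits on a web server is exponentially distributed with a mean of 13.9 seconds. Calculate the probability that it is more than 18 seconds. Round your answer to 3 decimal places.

0.274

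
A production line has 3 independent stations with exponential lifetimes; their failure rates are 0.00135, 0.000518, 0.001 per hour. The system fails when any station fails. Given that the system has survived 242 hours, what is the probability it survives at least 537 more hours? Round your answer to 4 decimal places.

0.2144

Time to first failure ~ Exp(Σλ) with Σλ = 0.002868.
By memorylessness, P(T > 242+537 | T > 242) = P(T > 537) = e^(−0.002868·537) ≈ 0.2144.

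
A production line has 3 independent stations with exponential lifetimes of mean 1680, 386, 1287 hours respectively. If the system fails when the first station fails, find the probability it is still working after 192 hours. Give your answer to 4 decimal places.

The first failure time is exponential with rate Σλ_i = 1/1680 + 1/386 + 1/1287 = 0.00396291 per hour.
P(min > 192) = e^(−0.00396291·192) = e^(−0.76088) ≈ 0.4673.

0.4673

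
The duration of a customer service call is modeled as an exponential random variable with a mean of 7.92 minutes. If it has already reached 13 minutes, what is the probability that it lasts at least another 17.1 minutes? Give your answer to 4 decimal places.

0.1154

The rate is λ = 1/7.92 = 0.126263 per minute.
By the memoryless property, P(X > 13+17.1 | X > 13) = P(X > 17.1).
P(X > 17.1) = e^(−2.1591) ≈ 0.1154.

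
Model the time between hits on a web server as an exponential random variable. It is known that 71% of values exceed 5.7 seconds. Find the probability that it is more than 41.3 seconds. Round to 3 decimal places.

0.084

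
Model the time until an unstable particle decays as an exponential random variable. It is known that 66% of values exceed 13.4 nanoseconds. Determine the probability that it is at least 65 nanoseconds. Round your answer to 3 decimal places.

0.133

e^(−λ·13.4) = 0.66 ⇒ λ = −ln(0.66)/13.4 = 0.0310086.
P(X > 65) = e^(−0.0310086·65) = e^(−2.0156) ≈ 0.133.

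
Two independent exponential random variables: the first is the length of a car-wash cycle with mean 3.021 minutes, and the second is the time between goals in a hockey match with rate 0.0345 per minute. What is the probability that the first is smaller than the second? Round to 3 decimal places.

0.906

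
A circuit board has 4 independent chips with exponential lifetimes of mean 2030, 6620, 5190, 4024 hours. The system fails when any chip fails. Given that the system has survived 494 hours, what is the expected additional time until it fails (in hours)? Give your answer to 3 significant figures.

922

First-failure rate Σλ = 1/2030 + 1/6620 + 1/5190 + 1/4024 = 0.00108486.
By memorylessness the expected residual is 1/Σλ = 921.782 hours, regardless of the 494 already elapsed.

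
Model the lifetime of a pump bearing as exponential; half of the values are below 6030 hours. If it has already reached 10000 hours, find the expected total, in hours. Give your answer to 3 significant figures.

For an exponential, median = ln(2)/λ, so λ = ln 2 / 6030 = 0.00011495 per hour.
By memorylessness, E[X | X > 10000] = 10000 + 1/λ = 10000 + 8699.45 = 18699.5 hours.

18700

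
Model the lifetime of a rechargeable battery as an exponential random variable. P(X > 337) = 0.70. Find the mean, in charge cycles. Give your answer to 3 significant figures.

945

e^(−λ·337) = 0.70 ⇒ λ = −ln(0.70)/337 = 0.00105838.
Mean = 1/λ = 944.838 charge cycles.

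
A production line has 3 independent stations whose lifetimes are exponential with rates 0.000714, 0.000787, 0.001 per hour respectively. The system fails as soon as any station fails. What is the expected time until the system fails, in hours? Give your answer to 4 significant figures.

399.8

The time to first failure is exponential with rate Σλ = 0.000714 + 0.000787 + 0.001 = 0.002501.
E[min] = 1/Σλ = 1/0.002501 = 399.84 hours.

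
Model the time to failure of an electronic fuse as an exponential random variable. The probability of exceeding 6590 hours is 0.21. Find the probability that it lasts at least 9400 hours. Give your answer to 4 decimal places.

0.1079

e^(−λ·6590) = 0.21 ⇒ λ = −ln(0.21)/6590 = 0.000236821.
P(X > 9400) = e^(−0.000236821·9400) = e^(−2.2261) ≈ 0.1079.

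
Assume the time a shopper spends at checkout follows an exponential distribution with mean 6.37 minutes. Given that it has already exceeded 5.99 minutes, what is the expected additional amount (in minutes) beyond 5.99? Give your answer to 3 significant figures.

The rate is λ = 1/6.37 = 0.156986 per minute.
By memorylessness, the remaining amount past any threshold is again Exp(λ) with mean 1/λ = 6.37 minutes.

6.37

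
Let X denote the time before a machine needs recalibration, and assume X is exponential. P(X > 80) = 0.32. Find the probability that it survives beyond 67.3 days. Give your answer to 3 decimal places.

e^(−λ·80) = 0.32 ⇒ λ = −ln(0.32)/80 = 0.0142429.
P(X > 67.3) = e^(−0.0142429·67.3) = e^(−0.95855) ≈ 0.383.

0.383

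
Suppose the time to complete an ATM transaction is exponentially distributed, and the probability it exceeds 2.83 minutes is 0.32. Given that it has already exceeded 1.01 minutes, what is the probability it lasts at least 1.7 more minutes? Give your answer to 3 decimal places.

0.504

From e^(−λ·2.83) = 0.32, λ = −ln(0.32)/2.83 = 0.402627.
Memoryless: P(X > 1.01+1.7 | X > 1.01) = P(X > 1.7) = e^(−0.402627·1.7) ≈ 0.504.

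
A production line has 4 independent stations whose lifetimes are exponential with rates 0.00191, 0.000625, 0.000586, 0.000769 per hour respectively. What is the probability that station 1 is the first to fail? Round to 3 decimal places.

The time to first failure is exponential with rate Σλ = 0.00191 + 0.000625 + 0.000586 + 0.000769 = 0.00389.
P(station 1 first) = λ_1/Σλ = 0.00191/0.00389 ≈ 0.491.

0.491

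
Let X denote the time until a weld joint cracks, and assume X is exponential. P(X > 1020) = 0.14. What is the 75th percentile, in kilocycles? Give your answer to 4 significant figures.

719.2

e^(−λ·1020) = 0.14 ⇒ λ = −ln(0.14)/1020 = 0.00192756.
75th percentile: 1 − e^(−λt) = 0.75, t = −ln(0.25)/λ = 719.196 kilocycles.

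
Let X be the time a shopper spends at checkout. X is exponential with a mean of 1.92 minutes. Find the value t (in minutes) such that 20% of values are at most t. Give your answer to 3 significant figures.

The rate is λ = 1/1.92 = 0.520833 per minute.
Set 1 − e^(−λt) = 0.2, so t = −ln(0.8)/λ = 0.22314/0.520833 ≈ 0.428436 minutes.

0.428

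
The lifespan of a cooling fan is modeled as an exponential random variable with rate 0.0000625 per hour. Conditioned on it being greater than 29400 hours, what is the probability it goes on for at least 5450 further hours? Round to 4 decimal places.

By the memoryless property, P(X > 29400+5450 | X > 29400) = P(X > 5450).
P(X > 5450) = e^(−0.34063) ≈ 0.7113.

0.7113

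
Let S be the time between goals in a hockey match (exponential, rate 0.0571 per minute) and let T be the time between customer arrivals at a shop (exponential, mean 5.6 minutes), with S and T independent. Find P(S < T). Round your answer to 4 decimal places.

λ_1 = 0.0571, λ_2 = 1/5.6 = 0.178571.
For independent exponentials, P(S < T) = λ_1/(λ_1+λ_2) = 0.0571/0.235671 ≈ 0.2423.

0.2423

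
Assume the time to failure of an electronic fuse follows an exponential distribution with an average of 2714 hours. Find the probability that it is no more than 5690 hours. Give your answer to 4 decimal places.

0.8771

The rate is λ = 1/2714 = 0.00036846 per hour.
P(X ≤ 5690) = 1 − e^(−λ·5690) = 1 − e^(−2.0965) ≈ 0.8771.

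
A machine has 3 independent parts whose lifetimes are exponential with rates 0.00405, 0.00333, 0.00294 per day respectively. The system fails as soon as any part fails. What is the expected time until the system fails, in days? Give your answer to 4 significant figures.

The time to first failure is exponential with rate Σλ = 0.00405 + 0.00333 + 0.00294 = 0.01032.
E[min] = 1/Σλ = 1/0.01032 = 96.8992 days.

96.90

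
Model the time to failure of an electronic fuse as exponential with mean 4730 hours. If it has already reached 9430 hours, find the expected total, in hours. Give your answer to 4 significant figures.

The rate is λ = 1/4730 = 0.000211416 per hour.
By memorylessness, E[X | X > 9430] = 9430 + 1/λ = 9430 + 4730 = 14160 hours.

14160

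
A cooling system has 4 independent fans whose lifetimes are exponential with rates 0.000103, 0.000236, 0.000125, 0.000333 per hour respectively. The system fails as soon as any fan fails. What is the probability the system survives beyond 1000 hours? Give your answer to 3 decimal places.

0.451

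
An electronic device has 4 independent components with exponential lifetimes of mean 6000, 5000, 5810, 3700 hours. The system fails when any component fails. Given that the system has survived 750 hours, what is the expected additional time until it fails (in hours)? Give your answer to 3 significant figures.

1240

First-failure rate Σλ = 1/6000 + 1/5000 + 1/5810 + 1/3700 = 0.000809054.
By memorylessness the expected residual is 1/Σλ = 1236.01 hours, regardless of the 750 already elapsed.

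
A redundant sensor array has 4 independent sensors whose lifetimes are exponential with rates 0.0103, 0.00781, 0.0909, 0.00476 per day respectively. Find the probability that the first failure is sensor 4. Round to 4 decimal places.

0.0418

The time to first failure is exponential with rate Σλ = 0.0103 + 0.00781 + 0.0909 + 0.00476 = 0.11377.
P(sensor 4 first) = λ_4/Σλ = 0.00476/0.11377 ≈ 0.0418.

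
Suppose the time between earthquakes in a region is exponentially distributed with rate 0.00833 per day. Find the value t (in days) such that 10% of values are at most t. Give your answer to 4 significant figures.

12.65

Set 1 − e^(−λt) = 0.1, so t = −ln(0.9)/λ = 0.10536/0.00833 ≈ 12.6483 days.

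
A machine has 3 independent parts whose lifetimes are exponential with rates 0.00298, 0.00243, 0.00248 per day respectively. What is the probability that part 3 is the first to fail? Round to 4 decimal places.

0.3143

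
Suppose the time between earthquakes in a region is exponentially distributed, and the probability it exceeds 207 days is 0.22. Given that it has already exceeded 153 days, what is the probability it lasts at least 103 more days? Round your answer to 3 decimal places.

From e^(−λ·207) = 0.22, λ = −ln(0.22)/207 = 0.00731463.
Memoryless: P(X > 153+103 | X > 153) = P(X > 103) = e^(−0.00731463·103) ≈ 0.471.

0.471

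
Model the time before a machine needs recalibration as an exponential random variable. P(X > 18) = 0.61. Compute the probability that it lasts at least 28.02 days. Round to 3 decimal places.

0.463

e^(−λ·18) = 0.61 ⇒ λ = −ln(0.61)/18 = 0.0274609.
P(X > 28.02) = e^(−0.0274609·28.02) = e^(−0.76945) ≈ 0.463.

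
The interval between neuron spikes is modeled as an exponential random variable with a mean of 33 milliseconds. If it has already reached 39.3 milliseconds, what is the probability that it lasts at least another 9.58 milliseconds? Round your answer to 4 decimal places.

The rate is λ = 1/33 = 0.030303 per millisecond.
By the memoryless property, P(X > 39.3+9.58 | X > 39.3) = P(X > 9.58).
P(X > 9.58) = e^(−0.2903) ≈ 0.7480.

0.7480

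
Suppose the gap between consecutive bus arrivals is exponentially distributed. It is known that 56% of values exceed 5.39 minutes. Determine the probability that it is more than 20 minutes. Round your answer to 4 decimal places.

e^(−λ·5.39) = 0.56 ⇒ λ = −ln(0.56)/5.39 = 0.107573.
P(X > 20) = e^(−0.107573·20) = e^(−2.1515) ≈ 0.1163.

0.1163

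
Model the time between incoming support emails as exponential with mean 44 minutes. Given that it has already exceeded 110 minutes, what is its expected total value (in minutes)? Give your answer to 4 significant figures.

154.0

The rate is λ = 1/44 = 0.0227273 per minute.
By memorylessness, E[X | X > 110] = 110 + 1/λ = 110 + 44 = 154 minutes.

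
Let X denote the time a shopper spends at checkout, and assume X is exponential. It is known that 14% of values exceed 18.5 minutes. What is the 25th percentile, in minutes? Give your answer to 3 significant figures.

e^(−λ·18.5) = 0.14 ⇒ λ = −ln(0.14)/18.5 = 0.106276.
25th percentile: 1 − e^(−λt) = 0.25, t = −ln(0.75)/λ = 2.70692 minutes.

2.71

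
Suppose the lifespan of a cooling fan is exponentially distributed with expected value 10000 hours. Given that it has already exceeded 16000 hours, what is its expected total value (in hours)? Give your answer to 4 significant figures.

26000

The rate is λ = 1/10000 = 0.0001 per hour.
By memorylessness, E[X | X > 16000] = 16000 + 1/λ = 16000 + 10000 = 26000 hours.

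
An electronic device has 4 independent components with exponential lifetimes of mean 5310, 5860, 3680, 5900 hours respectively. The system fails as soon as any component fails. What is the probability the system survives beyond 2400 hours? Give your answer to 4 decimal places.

0.1465

The first failure time is exponential with rate Σλ_i = 1/5310 + 1/5860 + 1/3680 + 1/5900 = 0.000800203 per hour.
P(min > 2400) = e^(−0.000800203·2400) = e^(−1.9205) ≈ 0.1465.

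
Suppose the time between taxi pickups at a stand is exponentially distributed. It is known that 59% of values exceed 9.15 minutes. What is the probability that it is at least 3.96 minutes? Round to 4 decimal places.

0.7958

e^(−λ·9.15) = 0.59 ⇒ λ = −ln(0.59)/9.15 = 0.0576648.
P(X > 3.96) = e^(−0.0576648·3.96) = e^(−0.22835) ≈ 0.7958.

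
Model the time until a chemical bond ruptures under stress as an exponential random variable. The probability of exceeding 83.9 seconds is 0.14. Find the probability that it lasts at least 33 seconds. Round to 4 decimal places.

0.4615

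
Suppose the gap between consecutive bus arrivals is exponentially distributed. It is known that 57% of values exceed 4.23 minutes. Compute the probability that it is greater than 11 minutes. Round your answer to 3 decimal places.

e^(−λ·4.23) = 0.57 ⇒ λ = −ln(0.57)/4.23 = 0.132889.
P(X > 11) = e^(−0.132889·11) = e^(−1.4618) ≈ 0.232.

0.232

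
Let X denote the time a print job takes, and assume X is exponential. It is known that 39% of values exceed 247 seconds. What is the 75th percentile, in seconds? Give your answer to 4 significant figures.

363.6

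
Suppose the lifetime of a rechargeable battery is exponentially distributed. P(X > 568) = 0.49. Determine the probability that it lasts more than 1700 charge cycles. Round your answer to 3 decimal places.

0.118

e^(−λ·568) = 0.49 ⇒ λ = −ln(0.49)/568 = 0.0012559.
P(X > 1700) = e^(−0.0012559·1700) = e^(−2.135) ≈ 0.118.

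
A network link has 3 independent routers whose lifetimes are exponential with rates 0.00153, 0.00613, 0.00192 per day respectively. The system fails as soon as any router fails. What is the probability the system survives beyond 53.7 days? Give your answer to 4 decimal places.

0.5978

The time to first failure is exponential with rate Σλ = 0.00153 + 0.00613 + 0.00192 = 0.00958.
P(min > 53.7) = e^(−0.00958·53.7) = e^(−0.51445) ≈ 0.5978.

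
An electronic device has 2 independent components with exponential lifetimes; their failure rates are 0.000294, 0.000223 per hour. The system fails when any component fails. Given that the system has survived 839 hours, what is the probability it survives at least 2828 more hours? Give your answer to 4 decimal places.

Time to first failure ~ Exp(Σλ) with Σλ = 0.000517.
By memorylessness, P(T > 839+2828 | T > 839) = P(T > 2828) = e^(−0.000517·2828) ≈ 0.2318.

0.2318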